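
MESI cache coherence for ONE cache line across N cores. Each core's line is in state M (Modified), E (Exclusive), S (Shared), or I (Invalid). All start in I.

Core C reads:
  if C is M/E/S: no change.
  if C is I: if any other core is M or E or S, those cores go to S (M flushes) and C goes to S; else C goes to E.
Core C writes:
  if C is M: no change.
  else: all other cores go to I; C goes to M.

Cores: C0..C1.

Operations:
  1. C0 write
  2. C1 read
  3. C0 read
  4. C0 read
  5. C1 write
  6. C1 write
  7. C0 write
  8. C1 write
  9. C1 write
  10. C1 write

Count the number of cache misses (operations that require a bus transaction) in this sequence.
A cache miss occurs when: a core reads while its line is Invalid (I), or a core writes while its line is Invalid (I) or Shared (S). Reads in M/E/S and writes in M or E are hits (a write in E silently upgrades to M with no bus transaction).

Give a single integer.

Answer: 5

Derivation:
Op 1: C0 write [C0 write: invalidate none -> C0=M] -> [M,I] [MISS #1: write from I]
Op 2: C1 read [C1 read from I: others=['C0=M'] -> C1=S, others downsized to S] -> [S,S] [MISS #2: read from I]
Op 3: C0 read [C0 read: already in S, no change] -> [S,S] [hit: read from S]
Op 4: C0 read [C0 read: already in S, no change] -> [S,S] [hit: read from S]
Op 5: C1 write [C1 write: invalidate ['C0=S'] -> C1=M] -> [I,M] [MISS #3: write from S]
Op 6: C1 write [C1 write: already M (modified), no change] -> [I,M] [hit: write from M]
Op 7: C0 write [C0 write: invalidate ['C1=M'] -> C0=M] -> [M,I] [MISS #4: write from I]
Op 8: C1 write [C1 write: invalidate ['C0=M'] -> C1=M] -> [I,M] [MISS #5: write from I]
Op 9: C1 write [C1 write: already M (modified), no change] -> [I,M] [hit: write from M]
Op 10: C1 write [C1 write: already M (modified), no change] -> [I,M] [hit: write from M]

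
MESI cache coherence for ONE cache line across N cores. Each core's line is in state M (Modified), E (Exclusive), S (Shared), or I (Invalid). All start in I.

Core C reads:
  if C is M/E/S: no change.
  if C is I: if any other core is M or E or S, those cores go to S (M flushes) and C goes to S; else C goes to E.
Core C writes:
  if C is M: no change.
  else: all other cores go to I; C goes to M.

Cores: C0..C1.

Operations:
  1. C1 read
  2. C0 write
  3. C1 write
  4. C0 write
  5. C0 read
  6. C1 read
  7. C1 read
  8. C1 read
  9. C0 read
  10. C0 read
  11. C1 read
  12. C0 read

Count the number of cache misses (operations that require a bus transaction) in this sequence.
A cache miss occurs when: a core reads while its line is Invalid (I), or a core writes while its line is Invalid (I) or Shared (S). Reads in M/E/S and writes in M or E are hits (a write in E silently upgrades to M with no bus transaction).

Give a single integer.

Answer: 5

Derivation:
Op 1: C1 read [C1 read from I: no other sharers -> C1=E (exclusive)] -> [I,E] [MISS #1: read from I]
Op 2: C0 write [C0 write: invalidate ['C1=E'] -> C0=M] -> [M,I] [MISS #2: write from I]
Op 3: C1 write [C1 write: invalidate ['C0=M'] -> C1=M] -> [I,M] [MISS #3: write from I]
Op 4: C0 write [C0 write: invalidate ['C1=M'] -> C0=M] -> [M,I] [MISS #4: write from I]
Op 5: C0 read [C0 read: already in M, no change] -> [M,I] [hit: read from M]
Op 6: C1 read [C1 read from I: others=['C0=M'] -> C1=S, others downsized to S] -> [S,S] [MISS #5: read from I]
Op 7: C1 read [C1 read: already in S, no change] -> [S,S] [hit: read from S]
Op 8: C1 read [C1 read: already in S, no change] -> [S,S] [hit: read from S]
Op 9: C0 read [C0 read: already in S, no change] -> [S,S] [hit: read from S]
Op 10: C0 read [C0 read: already in S, no change] -> [S,S] [hit: read from S]
Op 11: C1 read [C1 read: already in S, no change] -> [S,S] [hit: read from S]
Op 12: C0 read [C0 read: already in S, no change] -> [S,S] [hit: read from S]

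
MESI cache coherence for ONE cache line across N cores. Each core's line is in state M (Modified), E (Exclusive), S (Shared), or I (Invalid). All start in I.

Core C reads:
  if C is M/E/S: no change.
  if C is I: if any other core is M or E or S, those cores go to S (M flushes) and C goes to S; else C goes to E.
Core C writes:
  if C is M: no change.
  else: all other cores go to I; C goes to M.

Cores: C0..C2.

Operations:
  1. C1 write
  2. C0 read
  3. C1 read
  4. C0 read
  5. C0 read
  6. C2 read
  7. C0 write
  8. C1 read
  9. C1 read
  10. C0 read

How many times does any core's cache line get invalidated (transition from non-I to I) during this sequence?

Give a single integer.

Answer: 2

Derivation:
Op 1: C1 write [C1 write: invalidate none -> C1=M] -> [I,M,I] (invalidations this op: 0; running total: 0)
Op 2: C0 read [C0 read from I: others=['C1=M'] -> C0=S, others downsized to S] -> [S,S,I] (invalidations this op: 0; running total: 0)
Op 3: C1 read [C1 read: already in S, no change] -> [S,S,I] (invalidations this op: 0; running total: 0)
Op 4: C0 read [C0 read: already in S, no change] -> [S,S,I] (invalidations this op: 0; running total: 0)
Op 5: C0 read [C0 read: already in S, no change] -> [S,S,I] (invalidations this op: 0; running total: 0)
Op 6: C2 read [C2 read from I: others=['C0=S', 'C1=S'] -> C2=S, others downsized to S] -> [S,S,S] (invalidations this op: 0; running total: 0)
Op 7: C0 write [C0 write: invalidate ['C1=S', 'C2=S'] -> C0=M] -> [M,I,I] (invalidations this op: 2; running total: 2)
Op 8: C1 read [C1 read from I: others=['C0=M'] -> C1=S, others downsized to S] -> [S,S,I] (invalidations this op: 0; running total: 2)
Op 9: C1 read [C1 read: already in S, no change] -> [S,S,I] (invalidations this op: 0; running total: 2)
Op 10: C0 read [C0 read: already in S, no change] -> [S,S,I] (invalidations this op: 0; running total: 2)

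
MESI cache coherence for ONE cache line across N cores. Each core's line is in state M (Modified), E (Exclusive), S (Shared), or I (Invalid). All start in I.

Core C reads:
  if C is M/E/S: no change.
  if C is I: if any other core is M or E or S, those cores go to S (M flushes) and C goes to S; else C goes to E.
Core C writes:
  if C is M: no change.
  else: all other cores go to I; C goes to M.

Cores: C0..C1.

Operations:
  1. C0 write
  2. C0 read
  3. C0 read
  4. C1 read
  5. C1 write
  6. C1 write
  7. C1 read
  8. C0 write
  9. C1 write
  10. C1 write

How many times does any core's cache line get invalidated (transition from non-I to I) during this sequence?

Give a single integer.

Answer: 3

Derivation:
Op 1: C0 write [C0 write: invalidate none -> C0=M] -> [M,I] (invalidations this op: 0; running total: 0)
Op 2: C0 read [C0 read: already in M, no change] -> [M,I] (invalidations this op: 0; running total: 0)
Op 3: C0 read [C0 read: already in M, no change] -> [M,I] (invalidations this op: 0; running total: 0)
Op 4: C1 read [C1 read from I: others=['C0=M'] -> C1=S, others downsized to S] -> [S,S] (invalidations this op: 0; running total: 0)
Op 5: C1 write [C1 write: invalidate ['C0=S'] -> C1=M] -> [I,M] (invalidations this op: 1; running total: 1)
Op 6: C1 write [C1 write: already M (modified), no change] -> [I,M] (invalidations this op: 0; running total: 1)
Op 7: C1 read [C1 read: already in M, no change] -> [I,M] (invalidations this op: 0; running total: 1)
Op 8: C0 write [C0 write: invalidate ['C1=M'] -> C0=M] -> [M,I] (invalidations this op: 1; running total: 2)
Op 9: C1 write [C1 write: invalidate ['C0=M'] -> C1=M] -> [I,M] (invalidations this op: 1; running total: 3)
Op 10: C1 write [C1 write: already M (modified), no change] -> [I,M] (invalidations this op: 0; running total: 3)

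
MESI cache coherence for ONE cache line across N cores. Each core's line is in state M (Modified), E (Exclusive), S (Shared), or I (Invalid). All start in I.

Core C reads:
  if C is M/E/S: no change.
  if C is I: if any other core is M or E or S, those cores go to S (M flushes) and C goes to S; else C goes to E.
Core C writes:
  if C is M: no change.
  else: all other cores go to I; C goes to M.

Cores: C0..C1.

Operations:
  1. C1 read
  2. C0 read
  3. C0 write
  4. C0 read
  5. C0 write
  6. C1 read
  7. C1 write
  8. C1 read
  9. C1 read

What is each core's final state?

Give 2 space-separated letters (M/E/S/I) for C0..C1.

Op 1: C1 read [C1 read from I: no other sharers -> C1=E (exclusive)] -> [I,E]
Op 2: C0 read [C0 read from I: others=['C1=E'] -> C0=S, others downsized to S] -> [S,S]
Op 3: C0 write [C0 write: invalidate ['C1=S'] -> C0=M] -> [M,I]
Op 4: C0 read [C0 read: already in M, no change] -> [M,I]
Op 5: C0 write [C0 write: already M (modified), no change] -> [M,I]
Op 6: C1 read [C1 read from I: others=['C0=M'] -> C1=S, others downsized to S] -> [S,S]
Op 7: C1 write [C1 write: invalidate ['C0=S'] -> C1=M] -> [I,M]
Op 8: C1 read [C1 read: already in M, no change] -> [I,M]
Op 9: C1 read [C1 read: already in M, no change] -> [I,M]

Answer: I M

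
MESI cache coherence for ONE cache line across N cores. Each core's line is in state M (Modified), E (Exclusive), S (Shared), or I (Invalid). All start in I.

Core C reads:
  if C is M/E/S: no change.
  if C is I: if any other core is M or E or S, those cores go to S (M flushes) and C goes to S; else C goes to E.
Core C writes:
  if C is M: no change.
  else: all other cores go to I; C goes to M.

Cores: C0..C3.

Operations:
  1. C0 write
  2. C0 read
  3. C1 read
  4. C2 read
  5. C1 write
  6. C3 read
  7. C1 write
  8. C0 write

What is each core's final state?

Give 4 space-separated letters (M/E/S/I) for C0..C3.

Answer: M I I I

Derivation:
Op 1: C0 write [C0 write: invalidate none -> C0=M] -> [M,I,I,I]
Op 2: C0 read [C0 read: already in M, no change] -> [M,I,I,I]
Op 3: C1 read [C1 read from I: others=['C0=M'] -> C1=S, others downsized to S] -> [S,S,I,I]
Op 4: C2 read [C2 read from I: others=['C0=S', 'C1=S'] -> C2=S, others downsized to S] -> [S,S,S,I]
Op 5: C1 write [C1 write: invalidate ['C0=S', 'C2=S'] -> C1=M] -> [I,M,I,I]
Op 6: C3 read [C3 read from I: others=['C1=M'] -> C3=S, others downsized to S] -> [I,S,I,S]
Op 7: C1 write [C1 write: invalidate ['C3=S'] -> C1=M] -> [I,M,I,I]
Op 8: C0 write [C0 write: invalidate ['C1=M'] -> C0=M] -> [M,I,I,I]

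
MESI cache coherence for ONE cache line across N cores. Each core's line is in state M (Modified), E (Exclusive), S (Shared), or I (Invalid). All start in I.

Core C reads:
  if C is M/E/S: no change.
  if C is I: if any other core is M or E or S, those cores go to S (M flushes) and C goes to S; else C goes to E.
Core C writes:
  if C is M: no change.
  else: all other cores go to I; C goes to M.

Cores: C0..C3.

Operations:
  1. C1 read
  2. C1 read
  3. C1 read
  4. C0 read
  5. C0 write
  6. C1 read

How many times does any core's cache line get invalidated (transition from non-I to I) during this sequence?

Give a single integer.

Answer: 1

Derivation:
Op 1: C1 read [C1 read from I: no other sharers -> C1=E (exclusive)] -> [I,E,I,I] (invalidations this op: 0; running total: 0)
Op 2: C1 read [C1 read: already in E, no change] -> [I,E,I,I] (invalidations this op: 0; running total: 0)
Op 3: C1 read [C1 read: already in E, no change] -> [I,E,I,I] (invalidations this op: 0; running total: 0)
Op 4: C0 read [C0 read from I: others=['C1=E'] -> C0=S, others downsized to S] -> [S,S,I,I] (invalidations this op: 0; running total: 0)
Op 5: C0 write [C0 write: invalidate ['C1=S'] -> C0=M] -> [M,I,I,I] (invalidations this op: 1; running total: 1)
Op 6: C1 read [C1 read from I: others=['C0=M'] -> C1=S, others downsized to S] -> [S,S,I,I] (invalidations this op: 0; running total: 1)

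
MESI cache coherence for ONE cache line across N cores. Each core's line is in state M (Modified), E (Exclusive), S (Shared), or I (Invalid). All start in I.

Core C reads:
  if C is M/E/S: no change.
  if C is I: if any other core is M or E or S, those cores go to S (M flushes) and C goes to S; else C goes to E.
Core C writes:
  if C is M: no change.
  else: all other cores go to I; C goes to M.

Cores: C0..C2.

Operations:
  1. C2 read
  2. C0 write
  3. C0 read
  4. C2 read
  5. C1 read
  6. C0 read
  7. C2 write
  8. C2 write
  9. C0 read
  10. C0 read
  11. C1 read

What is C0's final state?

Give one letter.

Op 1: C2 read [C2 read from I: no other sharers -> C2=E (exclusive)] -> [I,I,E]
Op 2: C0 write [C0 write: invalidate ['C2=E'] -> C0=M] -> [M,I,I]
Op 3: C0 read [C0 read: already in M, no change] -> [M,I,I]
Op 4: C2 read [C2 read from I: others=['C0=M'] -> C2=S, others downsized to S] -> [S,I,S]
Op 5: C1 read [C1 read from I: others=['C0=S', 'C2=S'] -> C1=S, others downsized to S] -> [S,S,S]
Op 6: C0 read [C0 read: already in S, no change] -> [S,S,S]
Op 7: C2 write [C2 write: invalidate ['C0=S', 'C1=S'] -> C2=M] -> [I,I,M]
Op 8: C2 write [C2 write: already M (modified), no change] -> [I,I,M]
Op 9: C0 read [C0 read from I: others=['C2=M'] -> C0=S, others downsized to S] -> [S,I,S]
Op 10: C0 read [C0 read: already in S, no change] -> [S,I,S]
Op 11: C1 read [C1 read from I: others=['C0=S', 'C2=S'] -> C1=S, others downsized to S] -> [S,S,S]

Answer: S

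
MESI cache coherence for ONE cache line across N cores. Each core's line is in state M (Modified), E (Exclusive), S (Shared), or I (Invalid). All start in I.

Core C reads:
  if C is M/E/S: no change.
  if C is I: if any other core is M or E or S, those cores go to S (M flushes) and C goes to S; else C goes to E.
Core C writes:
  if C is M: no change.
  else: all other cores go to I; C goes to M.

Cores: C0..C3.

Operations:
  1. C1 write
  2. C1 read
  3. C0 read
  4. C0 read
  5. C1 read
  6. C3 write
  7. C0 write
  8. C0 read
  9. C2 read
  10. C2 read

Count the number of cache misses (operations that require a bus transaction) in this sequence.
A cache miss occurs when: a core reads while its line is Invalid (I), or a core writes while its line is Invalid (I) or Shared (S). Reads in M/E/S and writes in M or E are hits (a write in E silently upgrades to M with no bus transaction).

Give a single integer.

Op 1: C1 write [C1 write: invalidate none -> C1=M] -> [I,M,I,I] [MISS #1: write from I]
Op 2: C1 read [C1 read: already in M, no change] -> [I,M,I,I] [hit: read from M]
Op 3: C0 read [C0 read from I: others=['C1=M'] -> C0=S, others downsized to S] -> [S,S,I,I] [MISS #2: read from I]
Op 4: C0 read [C0 read: already in S, no change] -> [S,S,I,I] [hit: read from S]
Op 5: C1 read [C1 read: already in S, no change] -> [S,S,I,I] [hit: read from S]
Op 6: C3 write [C3 write: invalidate ['C0=S', 'C1=S'] -> C3=M] -> [I,I,I,M] [MISS #3: write from I]
Op 7: C0 write [C0 write: invalidate ['C3=M'] -> C0=M] -> [M,I,I,I] [MISS #4: write from I]
Op 8: C0 read [C0 read: already in M, no change] -> [M,I,I,I] [hit: read from M]
Op 9: C2 read [C2 read from I: others=['C0=M'] -> C2=S, others downsized to S] -> [S,I,S,I] [MISS #5: read from I]
Op 10: C2 read [C2 read: already in S, no change] -> [S,I,S,I] [hit: read from S]

Answer: 5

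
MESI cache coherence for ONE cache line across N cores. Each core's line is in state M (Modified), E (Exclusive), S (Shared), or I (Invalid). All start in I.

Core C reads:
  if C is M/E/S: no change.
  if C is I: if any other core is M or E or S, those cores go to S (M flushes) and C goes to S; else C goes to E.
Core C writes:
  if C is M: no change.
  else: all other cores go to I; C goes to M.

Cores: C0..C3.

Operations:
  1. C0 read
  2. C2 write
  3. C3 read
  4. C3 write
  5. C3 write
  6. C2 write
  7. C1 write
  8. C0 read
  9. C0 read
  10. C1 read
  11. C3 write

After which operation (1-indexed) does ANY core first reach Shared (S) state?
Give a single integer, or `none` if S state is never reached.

Op 1: C0 read [C0 read from I: no other sharers -> C0=E (exclusive)] -> [E,I,I,I]
Op 2: C2 write [C2 write: invalidate ['C0=E'] -> C2=M] -> [I,I,M,I]
Op 3: C3 read [C3 read from I: others=['C2=M'] -> C3=S, others downsized to S] -> [I,I,S,S]
  -> First S state at op 3; remaining ops need not be traced.

Answer: 3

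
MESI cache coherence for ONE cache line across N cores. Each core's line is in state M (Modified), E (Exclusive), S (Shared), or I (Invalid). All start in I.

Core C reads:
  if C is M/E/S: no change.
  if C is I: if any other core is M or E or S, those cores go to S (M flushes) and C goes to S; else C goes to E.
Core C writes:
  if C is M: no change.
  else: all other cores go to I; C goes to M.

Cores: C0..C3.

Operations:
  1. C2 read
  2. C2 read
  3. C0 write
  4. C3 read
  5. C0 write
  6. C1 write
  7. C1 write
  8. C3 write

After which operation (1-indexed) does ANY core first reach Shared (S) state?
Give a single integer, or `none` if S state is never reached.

Op 1: C2 read [C2 read from I: no other sharers -> C2=E (exclusive)] -> [I,I,E,I]
Op 2: C2 read [C2 read: already in E, no change] -> [I,I,E,I]
Op 3: C0 write [C0 write: invalidate ['C2=E'] -> C0=M] -> [M,I,I,I]
Op 4: C3 read [C3 read from I: others=['C0=M'] -> C3=S, others downsized to S] -> [S,I,I,S]
  -> First S state at op 4; remaining ops need not be traced.

Answer: 4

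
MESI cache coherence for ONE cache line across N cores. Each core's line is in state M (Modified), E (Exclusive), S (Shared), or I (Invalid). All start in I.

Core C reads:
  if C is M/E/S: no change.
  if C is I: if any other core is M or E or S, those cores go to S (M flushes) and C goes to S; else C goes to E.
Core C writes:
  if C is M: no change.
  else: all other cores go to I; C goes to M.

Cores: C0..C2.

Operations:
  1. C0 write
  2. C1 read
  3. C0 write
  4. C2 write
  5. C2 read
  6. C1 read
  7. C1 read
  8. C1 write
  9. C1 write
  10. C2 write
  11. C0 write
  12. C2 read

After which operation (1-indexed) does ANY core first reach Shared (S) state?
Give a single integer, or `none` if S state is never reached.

Answer: 2

Derivation:
Op 1: C0 write [C0 write: invalidate none -> C0=M] -> [M,I,I]
Op 2: C1 read [C1 read from I: others=['C0=M'] -> C1=S, others downsized to S] -> [S,S,I]
  -> First S state at op 2; remaining ops need not be traced.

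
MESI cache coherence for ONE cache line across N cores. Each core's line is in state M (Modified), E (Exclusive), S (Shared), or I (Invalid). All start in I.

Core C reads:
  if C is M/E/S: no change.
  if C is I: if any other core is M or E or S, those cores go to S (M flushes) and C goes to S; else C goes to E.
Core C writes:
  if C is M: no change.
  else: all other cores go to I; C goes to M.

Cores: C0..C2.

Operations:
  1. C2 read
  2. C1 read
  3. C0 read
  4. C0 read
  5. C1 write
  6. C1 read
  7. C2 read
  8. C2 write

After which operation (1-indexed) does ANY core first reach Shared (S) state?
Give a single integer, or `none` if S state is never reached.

Op 1: C2 read [C2 read from I: no other sharers -> C2=E (exclusive)] -> [I,I,E]
Op 2: C1 read [C1 read from I: others=['C2=E'] -> C1=S, others downsized to S] -> [I,S,S]
  -> First S state at op 2; remaining ops need not be traced.

Answer: 2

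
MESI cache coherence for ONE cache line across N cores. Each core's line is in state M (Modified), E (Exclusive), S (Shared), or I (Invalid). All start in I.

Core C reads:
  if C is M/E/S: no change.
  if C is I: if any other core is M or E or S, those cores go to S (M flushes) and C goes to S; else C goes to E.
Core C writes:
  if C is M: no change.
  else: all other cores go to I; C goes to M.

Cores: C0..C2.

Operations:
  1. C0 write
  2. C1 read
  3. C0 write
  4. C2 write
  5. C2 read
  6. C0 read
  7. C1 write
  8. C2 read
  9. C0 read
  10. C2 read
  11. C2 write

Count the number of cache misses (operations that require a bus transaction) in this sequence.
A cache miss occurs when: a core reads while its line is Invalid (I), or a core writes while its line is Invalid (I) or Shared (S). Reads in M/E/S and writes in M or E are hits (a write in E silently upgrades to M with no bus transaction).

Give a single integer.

Op 1: C0 write [C0 write: invalidate none -> C0=M] -> [M,I,I] [MISS #1: write from I]
Op 2: C1 read [C1 read from I: others=['C0=M'] -> C1=S, others downsized to S] -> [S,S,I] [MISS #2: read from I]
Op 3: C0 write [C0 write: invalidate ['C1=S'] -> C0=M] -> [M,I,I] [MISS #3: write from S]
Op 4: C2 write [C2 write: invalidate ['C0=M'] -> C2=M] -> [I,I,M] [MISS #4: write from I]
Op 5: C2 read [C2 read: already in M, no change] -> [I,I,M] [hit: read from M]
Op 6: C0 read [C0 read from I: others=['C2=M'] -> C0=S, others downsized to S] -> [S,I,S] [MISS #5: read from I]
Op 7: C1 write [C1 write: invalidate ['C0=S', 'C2=S'] -> C1=M] -> [I,M,I] [MISS #6: write from I]
Op 8: C2 read [C2 read from I: others=['C1=M'] -> C2=S, others downsized to S] -> [I,S,S] [MISS #7: read from I]
Op 9: C0 read [C0 read from I: others=['C1=S', 'C2=S'] -> C0=S, others downsized to S] -> [S,S,S] [MISS #8: read from I]
Op 10: C2 read [C2 read: already in S, no change] -> [S,S,S] [hit: read from S]
Op 11: C2 write [C2 write: invalidate ['C0=S', 'C1=S'] -> C2=M] -> [I,I,M] [MISS #9: write from S]

Answer: 9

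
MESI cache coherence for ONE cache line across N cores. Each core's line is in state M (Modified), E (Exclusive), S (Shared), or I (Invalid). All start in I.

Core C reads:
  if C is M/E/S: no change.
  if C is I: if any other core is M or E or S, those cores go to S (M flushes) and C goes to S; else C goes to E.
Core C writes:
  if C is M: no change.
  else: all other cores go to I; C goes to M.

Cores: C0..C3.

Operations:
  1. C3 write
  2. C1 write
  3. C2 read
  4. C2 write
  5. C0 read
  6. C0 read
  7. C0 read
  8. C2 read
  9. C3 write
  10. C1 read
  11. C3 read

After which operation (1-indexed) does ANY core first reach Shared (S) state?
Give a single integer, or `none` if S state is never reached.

Op 1: C3 write [C3 write: invalidate none -> C3=M] -> [I,I,I,M]
Op 2: C1 write [C1 write: invalidate ['C3=M'] -> C1=M] -> [I,M,I,I]
Op 3: C2 read [C2 read from I: others=['C1=M'] -> C2=S, others downsized to S] -> [I,S,S,I]
  -> First S state at op 3; remaining ops need not be traced.

Answer: 3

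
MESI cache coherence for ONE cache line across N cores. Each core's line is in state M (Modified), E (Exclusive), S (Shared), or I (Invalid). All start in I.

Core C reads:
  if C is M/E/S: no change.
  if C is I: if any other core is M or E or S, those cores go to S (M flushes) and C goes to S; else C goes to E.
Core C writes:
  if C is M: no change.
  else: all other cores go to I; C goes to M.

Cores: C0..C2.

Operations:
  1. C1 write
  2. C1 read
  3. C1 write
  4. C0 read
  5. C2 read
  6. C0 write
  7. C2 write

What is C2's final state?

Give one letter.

Op 1: C1 write [C1 write: invalidate none -> C1=M] -> [I,M,I]
Op 2: C1 read [C1 read: already in M, no change] -> [I,M,I]
Op 3: C1 write [C1 write: already M (modified), no change] -> [I,M,I]
Op 4: C0 read [C0 read from I: others=['C1=M'] -> C0=S, others downsized to S] -> [S,S,I]
Op 5: C2 read [C2 read from I: others=['C0=S', 'C1=S'] -> C2=S, others downsized to S] -> [S,S,S]
Op 6: C0 write [C0 write: invalidate ['C1=S', 'C2=S'] -> C0=M] -> [M,I,I]
Op 7: C2 write [C2 write: invalidate ['C0=M'] -> C2=M] -> [I,I,M]

Answer: M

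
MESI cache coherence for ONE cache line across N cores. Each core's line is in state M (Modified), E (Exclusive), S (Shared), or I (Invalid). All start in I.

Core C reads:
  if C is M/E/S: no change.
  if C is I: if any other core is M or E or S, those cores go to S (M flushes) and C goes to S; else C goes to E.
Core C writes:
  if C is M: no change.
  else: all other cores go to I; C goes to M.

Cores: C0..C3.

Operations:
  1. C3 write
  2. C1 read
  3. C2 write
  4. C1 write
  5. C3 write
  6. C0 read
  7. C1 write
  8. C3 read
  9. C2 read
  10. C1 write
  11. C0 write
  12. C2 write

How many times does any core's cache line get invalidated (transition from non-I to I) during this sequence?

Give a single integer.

Answer: 10

Derivation:
Op 1: C3 write [C3 write: invalidate none -> C3=M] -> [I,I,I,M] (invalidations this op: 0; running total: 0)
Op 2: C1 read [C1 read from I: others=['C3=M'] -> C1=S, others downsized to S] -> [I,S,I,S] (invalidations this op: 0; running total: 0)
Op 3: C2 write [C2 write: invalidate ['C1=S', 'C3=S'] -> C2=M] -> [I,I,M,I] (invalidations this op: 2; running total: 2)
Op 4: C1 write [C1 write: invalidate ['C2=M'] -> C1=M] -> [I,M,I,I] (invalidations this op: 1; running total: 3)
Op 5: C3 write [C3 write: invalidate ['C1=M'] -> C3=M] -> [I,I,I,M] (invalidations this op: 1; running total: 4)
Op 6: C0 read [C0 read from I: others=['C3=M'] -> C0=S, others downsized to S] -> [S,I,I,S] (invalidations this op: 0; running total: 4)
Op 7: C1 write [C1 write: invalidate ['C0=S', 'C3=S'] -> C1=M] -> [I,M,I,I] (invalidations this op: 2; running total: 6)
Op 8: C3 read [C3 read from I: others=['C1=M'] -> C3=S, others downsized to S] -> [I,S,I,S] (invalidations this op: 0; running total: 6)
Op 9: C2 read [C2 read from I: others=['C1=S', 'C3=S'] -> C2=S, others downsized to S] -> [I,S,S,S] (invalidations this op: 0; running total: 6)
Op 10: C1 write [C1 write: invalidate ['C2=S', 'C3=S'] -> C1=M] -> [I,M,I,I] (invalidations this op: 2; running total: 8)
Op 11: C0 write [C0 write: invalidate ['C1=M'] -> C0=M] -> [M,I,I,I] (invalidations this op: 1; running total: 9)
Op 12: C2 write [C2 write: invalidate ['C0=M'] -> C2=M] -> [I,I,M,I] (invalidations this op: 1; running total: 10)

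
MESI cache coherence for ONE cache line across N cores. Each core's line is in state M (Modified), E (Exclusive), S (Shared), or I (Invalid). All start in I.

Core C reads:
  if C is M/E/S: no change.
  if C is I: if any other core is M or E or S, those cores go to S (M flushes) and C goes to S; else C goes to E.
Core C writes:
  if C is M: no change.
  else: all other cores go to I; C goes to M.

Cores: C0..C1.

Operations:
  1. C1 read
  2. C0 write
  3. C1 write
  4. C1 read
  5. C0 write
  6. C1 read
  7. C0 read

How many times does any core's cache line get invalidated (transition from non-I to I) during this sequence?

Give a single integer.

Op 1: C1 read [C1 read from I: no other sharers -> C1=E (exclusive)] -> [I,E] (invalidations this op: 0; running total: 0)
Op 2: C0 write [C0 write: invalidate ['C1=E'] -> C0=M] -> [M,I] (invalidations this op: 1; running total: 1)
Op 3: C1 write [C1 write: invalidate ['C0=M'] -> C1=M] -> [I,M] (invalidations this op: 1; running total: 2)
Op 4: C1 read [C1 read: already in M, no change] -> [I,M] (invalidations this op: 0; running total: 2)
Op 5: C0 write [C0 write: invalidate ['C1=M'] -> C0=M] -> [M,I] (invalidations this op: 1; running total: 3)
Op 6: C1 read [C1 read from I: others=['C0=M'] -> C1=S, others downsized to S] -> [S,S] (invalidations this op: 0; running total: 3)
Op 7: C0 read [C0 read: already in S, no change] -> [S,S] (invalidations this op: 0; running total: 3)

Answer: 3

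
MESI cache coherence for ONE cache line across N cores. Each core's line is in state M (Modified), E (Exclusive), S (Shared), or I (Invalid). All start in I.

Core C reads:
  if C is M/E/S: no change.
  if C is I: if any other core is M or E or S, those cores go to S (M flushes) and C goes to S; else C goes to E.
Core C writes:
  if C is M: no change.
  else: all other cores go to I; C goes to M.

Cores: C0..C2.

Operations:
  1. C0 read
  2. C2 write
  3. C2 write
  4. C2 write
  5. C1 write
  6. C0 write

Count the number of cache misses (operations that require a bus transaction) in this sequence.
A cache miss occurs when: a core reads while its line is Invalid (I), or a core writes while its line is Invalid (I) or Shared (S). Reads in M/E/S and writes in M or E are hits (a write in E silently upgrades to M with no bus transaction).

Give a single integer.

Answer: 4

Derivation:
Op 1: C0 read [C0 read from I: no other sharers -> C0=E (exclusive)] -> [E,I,I] [MISS #1: read from I]
Op 2: C2 write [C2 write: invalidate ['C0=E'] -> C2=M] -> [I,I,M] [MISS #2: write from I]
Op 3: C2 write [C2 write: already M (modified), no change] -> [I,I,M] [hit: write from M]
Op 4: C2 write [C2 write: already M (modified), no change] -> [I,I,M] [hit: write from M]
Op 5: C1 write [C1 write: invalidate ['C2=M'] -> C1=M] -> [I,M,I] [MISS #3: write from I]
Op 6: C0 write [C0 write: invalidate ['C1=M'] -> C0=M] -> [M,I,I] [MISS #4: write from I]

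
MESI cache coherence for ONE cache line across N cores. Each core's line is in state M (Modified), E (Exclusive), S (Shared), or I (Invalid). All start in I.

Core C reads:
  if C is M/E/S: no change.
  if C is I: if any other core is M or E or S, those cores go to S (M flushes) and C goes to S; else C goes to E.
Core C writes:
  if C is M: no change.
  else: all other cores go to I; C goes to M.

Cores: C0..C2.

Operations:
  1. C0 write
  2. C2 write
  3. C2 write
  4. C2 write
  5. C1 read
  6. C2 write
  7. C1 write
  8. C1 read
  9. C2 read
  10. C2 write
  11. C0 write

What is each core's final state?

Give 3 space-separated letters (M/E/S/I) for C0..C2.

Answer: M I I

Derivation:
Op 1: C0 write [C0 write: invalidate none -> C0=M] -> [M,I,I]
Op 2: C2 write [C2 write: invalidate ['C0=M'] -> C2=M] -> [I,I,M]
Op 3: C2 write [C2 write: already M (modified), no change] -> [I,I,M]
Op 4: C2 write [C2 write: already M (modified), no change] -> [I,I,M]
Op 5: C1 read [C1 read from I: others=['C2=M'] -> C1=S, others downsized to S] -> [I,S,S]
Op 6: C2 write [C2 write: invalidate ['C1=S'] -> C2=M] -> [I,I,M]
Op 7: C1 write [C1 write: invalidate ['C2=M'] -> C1=M] -> [I,M,I]
Op 8: C1 read [C1 read: already in M, no change] -> [I,M,I]
Op 9: C2 read [C2 read from I: others=['C1=M'] -> C2=S, others downsized to S] -> [I,S,S]
Op 10: C2 write [C2 write: invalidate ['C1=S'] -> C2=M] -> [I,I,M]
Op 11: C0 write [C0 write: invalidate ['C2=M'] -> C0=M] -> [M,I,I]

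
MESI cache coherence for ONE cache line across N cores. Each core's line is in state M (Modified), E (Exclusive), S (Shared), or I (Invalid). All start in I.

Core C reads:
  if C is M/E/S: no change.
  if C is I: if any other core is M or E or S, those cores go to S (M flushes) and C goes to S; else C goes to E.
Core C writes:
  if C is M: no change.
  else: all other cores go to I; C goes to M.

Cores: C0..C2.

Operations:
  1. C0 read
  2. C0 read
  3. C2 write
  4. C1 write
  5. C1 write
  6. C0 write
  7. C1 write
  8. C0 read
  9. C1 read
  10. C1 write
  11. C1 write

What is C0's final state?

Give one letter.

Op 1: C0 read [C0 read from I: no other sharers -> C0=E (exclusive)] -> [E,I,I]
Op 2: C0 read [C0 read: already in E, no change] -> [E,I,I]
Op 3: C2 write [C2 write: invalidate ['C0=E'] -> C2=M] -> [I,I,M]
Op 4: C1 write [C1 write: invalidate ['C2=M'] -> C1=M] -> [I,M,I]
Op 5: C1 write [C1 write: already M (modified), no change] -> [I,M,I]
Op 6: C0 write [C0 write: invalidate ['C1=M'] -> C0=M] -> [M,I,I]
Op 7: C1 write [C1 write: invalidate ['C0=M'] -> C1=M] -> [I,M,I]
Op 8: C0 read [C0 read from I: others=['C1=M'] -> C0=S, others downsized to S] -> [S,S,I]
Op 9: C1 read [C1 read: already in S, no change] -> [S,S,I]
Op 10: C1 write [C1 write: invalidate ['C0=S'] -> C1=M] -> [I,M,I]
Op 11: C1 write [C1 write: already M (modified), no change] -> [I,M,I]

Answer: I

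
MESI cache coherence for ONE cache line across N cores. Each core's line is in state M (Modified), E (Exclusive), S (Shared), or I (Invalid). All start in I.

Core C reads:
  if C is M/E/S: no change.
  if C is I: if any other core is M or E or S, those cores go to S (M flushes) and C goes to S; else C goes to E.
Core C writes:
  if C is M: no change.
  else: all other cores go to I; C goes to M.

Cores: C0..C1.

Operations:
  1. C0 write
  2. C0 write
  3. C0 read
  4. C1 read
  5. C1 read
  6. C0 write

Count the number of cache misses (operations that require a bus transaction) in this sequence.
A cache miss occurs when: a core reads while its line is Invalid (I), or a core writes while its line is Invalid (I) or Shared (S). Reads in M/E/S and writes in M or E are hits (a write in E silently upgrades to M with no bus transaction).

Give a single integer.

Answer: 3

Derivation:
Op 1: C0 write [C0 write: invalidate none -> C0=M] -> [M,I] [MISS #1: write from I]
Op 2: C0 write [C0 write: already M (modified), no change] -> [M,I] [hit: write from M]
Op 3: C0 read [C0 read: already in M, no change] -> [M,I] [hit: read from M]
Op 4: C1 read [C1 read from I: others=['C0=M'] -> C1=S, others downsized to S] -> [S,S] [MISS #2: read from I]
Op 5: C1 read [C1 read: already in S, no change] -> [S,S] [hit: read from S]
Op 6: C0 write [C0 write: invalidate ['C1=S'] -> C0=M] -> [M,I] [MISS #3: write from S]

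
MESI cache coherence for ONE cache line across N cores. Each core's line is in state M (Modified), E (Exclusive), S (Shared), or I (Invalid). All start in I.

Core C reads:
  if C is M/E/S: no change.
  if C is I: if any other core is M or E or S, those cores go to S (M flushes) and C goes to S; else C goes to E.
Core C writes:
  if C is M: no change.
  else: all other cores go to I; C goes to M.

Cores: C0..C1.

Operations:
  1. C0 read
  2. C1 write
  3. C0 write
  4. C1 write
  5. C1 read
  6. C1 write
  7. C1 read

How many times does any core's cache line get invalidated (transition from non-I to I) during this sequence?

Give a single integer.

Answer: 3

Derivation:
Op 1: C0 read [C0 read from I: no other sharers -> C0=E (exclusive)] -> [E,I] (invalidations this op: 0; running total: 0)
Op 2: C1 write [C1 write: invalidate ['C0=E'] -> C1=M] -> [I,M] (invalidations this op: 1; running total: 1)
Op 3: C0 write [C0 write: invalidate ['C1=M'] -> C0=M] -> [M,I] (invalidations this op: 1; running total: 2)
Op 4: C1 write [C1 write: invalidate ['C0=M'] -> C1=M] -> [I,M] (invalidations this op: 1; running total: 3)
Op 5: C1 read [C1 read: already in M, no change] -> [I,M] (invalidations this op: 0; running total: 3)
Op 6: C1 write [C1 write: already M (modified), no change] -> [I,M] (invalidations this op: 0; running total: 3)
Op 7: C1 read [C1 read: already in M, no change] -> [I,M] (invalidations this op: 0; running total: 3)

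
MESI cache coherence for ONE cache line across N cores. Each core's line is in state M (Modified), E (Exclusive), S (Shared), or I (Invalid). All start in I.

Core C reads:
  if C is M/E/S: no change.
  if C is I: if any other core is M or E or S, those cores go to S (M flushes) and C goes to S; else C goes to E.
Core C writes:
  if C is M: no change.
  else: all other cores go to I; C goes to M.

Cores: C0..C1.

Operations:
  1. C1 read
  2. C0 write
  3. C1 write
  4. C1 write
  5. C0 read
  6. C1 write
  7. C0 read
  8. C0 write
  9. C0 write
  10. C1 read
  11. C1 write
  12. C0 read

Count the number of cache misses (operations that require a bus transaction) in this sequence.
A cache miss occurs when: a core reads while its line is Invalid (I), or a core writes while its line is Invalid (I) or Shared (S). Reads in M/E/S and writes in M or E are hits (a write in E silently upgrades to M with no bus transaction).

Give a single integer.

Answer: 10

Derivation:
Op 1: C1 read [C1 read from I: no other sharers -> C1=E (exclusive)] -> [I,E] [MISS #1: read from I]
Op 2: C0 write [C0 write: invalidate ['C1=E'] -> C0=M] -> [M,I] [MISS #2: write from I]
Op 3: C1 write [C1 write: invalidate ['C0=M'] -> C1=M] -> [I,M] [MISS #3: write from I]
Op 4: C1 write [C1 write: already M (modified), no change] -> [I,M] [hit: write from M]
Op 5: C0 read [C0 read from I: others=['C1=M'] -> C0=S, others downsized to S] -> [S,S] [MISS #4: read from I]
Op 6: C1 write [C1 write: invalidate ['C0=S'] -> C1=M] -> [I,M] [MISS #5: write from S]
Op 7: C0 read [C0 read from I: others=['C1=M'] -> C0=S, others downsized to S] -> [S,S] [MISS #6: read from I]
Op 8: C0 write [C0 write: invalidate ['C1=S'] -> C0=M] -> [M,I] [MISS #7: write from S]
Op 9: C0 write [C0 write: already M (modified), no change] -> [M,I] [hit: write from M]
Op 10: C1 read [C1 read from I: others=['C0=M'] -> C1=S, others downsized to S] -> [S,S] [MISS #8: read from I]
Op 11: C1 write [C1 write: invalidate ['C0=S'] -> C1=M] -> [I,M] [MISS #9: write from S]
Op 12: C0 read [C0 read from I: others=['C1=M'] -> C0=S, others downsized to S] -> [S,S] [MISS #10: read from I]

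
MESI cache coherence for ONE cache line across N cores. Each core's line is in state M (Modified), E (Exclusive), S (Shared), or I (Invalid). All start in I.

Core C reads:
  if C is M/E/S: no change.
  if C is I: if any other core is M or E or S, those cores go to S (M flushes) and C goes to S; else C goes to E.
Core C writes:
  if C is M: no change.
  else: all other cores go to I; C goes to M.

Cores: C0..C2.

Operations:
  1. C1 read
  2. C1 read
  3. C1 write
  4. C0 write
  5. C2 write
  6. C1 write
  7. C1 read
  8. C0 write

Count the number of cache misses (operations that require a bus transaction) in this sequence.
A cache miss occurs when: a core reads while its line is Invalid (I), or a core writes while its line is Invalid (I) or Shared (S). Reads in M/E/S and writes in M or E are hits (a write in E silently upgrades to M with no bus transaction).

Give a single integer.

Answer: 5

Derivation:
Op 1: C1 read [C1 read from I: no other sharers -> C1=E (exclusive)] -> [I,E,I] [MISS #1: read from I]
Op 2: C1 read [C1 read: already in E, no change] -> [I,E,I] [hit: read from E]
Op 3: C1 write [C1 write: invalidate none -> C1=M] -> [I,M,I] [hit: write from E is a silent E->M upgrade, no bus transaction]
Op 4: C0 write [C0 write: invalidate ['C1=M'] -> C0=M] -> [M,I,I] [MISS #2: write from I]
Op 5: C2 write [C2 write: invalidate ['C0=M'] -> C2=M] -> [I,I,M] [MISS #3: write from I]
Op 6: C1 write [C1 write: invalidate ['C2=M'] -> C1=M] -> [I,M,I] [MISS #4: write from I]
Op 7: C1 read [C1 read: already in M, no change] -> [I,M,I] [hit: read from M]
Op 8: C0 write [C0 write: invalidate ['C1=M'] -> C0=M] -> [M,I,I] [MISS #5: write from I]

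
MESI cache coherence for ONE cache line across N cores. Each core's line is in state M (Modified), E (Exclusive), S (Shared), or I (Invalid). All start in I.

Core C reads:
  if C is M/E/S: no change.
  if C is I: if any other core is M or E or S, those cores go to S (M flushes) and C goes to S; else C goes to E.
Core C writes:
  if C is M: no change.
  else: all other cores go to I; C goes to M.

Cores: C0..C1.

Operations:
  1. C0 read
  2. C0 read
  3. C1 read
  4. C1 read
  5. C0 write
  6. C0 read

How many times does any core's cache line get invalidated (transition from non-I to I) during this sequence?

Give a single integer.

Op 1: C0 read [C0 read from I: no other sharers -> C0=E (exclusive)] -> [E,I] (invalidations this op: 0; running total: 0)
Op 2: C0 read [C0 read: already in E, no change] -> [E,I] (invalidations this op: 0; running total: 0)
Op 3: C1 read [C1 read from I: others=['C0=E'] -> C1=S, others downsized to S] -> [S,S] (invalidations this op: 0; running total: 0)
Op 4: C1 read [C1 read: already in S, no change] -> [S,S] (invalidations this op: 0; running total: 0)
Op 5: C0 write [C0 write: invalidate ['C1=S'] -> C0=M] -> [M,I] (invalidations this op: 1; running total: 1)
Op 6: C0 read [C0 read: already in M, no change] -> [M,I] (invalidations this op: 0; running total: 1)

Answer: 1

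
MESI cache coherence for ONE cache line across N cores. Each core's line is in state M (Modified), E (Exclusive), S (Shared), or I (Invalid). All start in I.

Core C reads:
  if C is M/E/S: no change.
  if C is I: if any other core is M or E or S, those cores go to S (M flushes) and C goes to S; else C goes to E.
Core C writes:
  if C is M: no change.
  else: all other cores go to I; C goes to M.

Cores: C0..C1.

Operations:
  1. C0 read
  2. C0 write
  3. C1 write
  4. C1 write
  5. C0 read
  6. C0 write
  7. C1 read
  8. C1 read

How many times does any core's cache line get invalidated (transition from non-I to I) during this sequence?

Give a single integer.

Op 1: C0 read [C0 read from I: no other sharers -> C0=E (exclusive)] -> [E,I] (invalidations this op: 0; running total: 0)
Op 2: C0 write [C0 write: invalidate none -> C0=M] -> [M,I] (invalidations this op: 0; running total: 0)
Op 3: C1 write [C1 write: invalidate ['C0=M'] -> C1=M] -> [I,M] (invalidations this op: 1; running total: 1)
Op 4: C1 write [C1 write: already M (modified), no change] -> [I,M] (invalidations this op: 0; running total: 1)
Op 5: C0 read [C0 read from I: others=['C1=M'] -> C0=S, others downsized to S] -> [S,S] (invalidations this op: 0; running total: 1)
Op 6: C0 write [C0 write: invalidate ['C1=S'] -> C0=M] -> [M,I] (invalidations this op: 1; running total: 2)
Op 7: C1 read [C1 read from I: others=['C0=M'] -> C1=S, others downsized to S] -> [S,S] (invalidations this op: 0; running total: 2)
Op 8: C1 read [C1 read: already in S, no change] -> [S,S] (invalidations this op: 0; running total: 2)

Answer: 2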